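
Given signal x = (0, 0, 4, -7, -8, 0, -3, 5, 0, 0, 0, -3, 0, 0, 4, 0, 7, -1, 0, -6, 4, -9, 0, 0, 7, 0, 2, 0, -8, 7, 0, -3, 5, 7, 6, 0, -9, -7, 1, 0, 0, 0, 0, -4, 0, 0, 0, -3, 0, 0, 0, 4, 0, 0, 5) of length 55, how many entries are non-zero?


Non-zero positions: [2, 3, 4, 6, 7, 11, 14, 16, 17, 19, 20, 21, 24, 26, 28, 29, 31, 32, 33, 34, 36, 37, 38, 43, 47, 51, 54].
Sparsity = 27.

27


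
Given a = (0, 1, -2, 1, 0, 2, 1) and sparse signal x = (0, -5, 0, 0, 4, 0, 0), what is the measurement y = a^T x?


Non-zero terms: ['1*-5', '0*4']
Products: [-5, 0]
y = sum = -5.

-5


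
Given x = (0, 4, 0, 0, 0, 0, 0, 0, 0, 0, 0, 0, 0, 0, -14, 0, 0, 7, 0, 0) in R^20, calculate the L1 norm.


Non-zero entries: [(1, 4), (14, -14), (17, 7)]
Absolute values: [4, 14, 7]
||x||_1 = sum = 25.

25


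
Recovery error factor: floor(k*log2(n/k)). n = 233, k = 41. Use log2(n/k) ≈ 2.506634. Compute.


log2(n/k) = log2(233/41) ≈ 2.506634.
k*log2(n/k) ≈ 41*2.506634 = 102.771994.
floor(102.771994) = 102.

102


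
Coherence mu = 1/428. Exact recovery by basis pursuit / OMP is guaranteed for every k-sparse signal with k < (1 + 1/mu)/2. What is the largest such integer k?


1/mu = 428.
1 + 1/mu = 429.
(1 + 1/mu)/2 = 214.5 is not an integer, so k_max = floor(214.5) = 214.

214


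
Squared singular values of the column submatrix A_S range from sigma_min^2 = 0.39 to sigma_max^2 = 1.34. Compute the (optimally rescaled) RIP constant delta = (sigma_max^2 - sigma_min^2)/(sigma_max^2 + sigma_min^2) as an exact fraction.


lambda_max - lambda_min = 1.34 - 0.39 = 0.95.
lambda_max + lambda_min = 1.34 + 0.39 = 1.73.
delta = 0.95/1.73 = 95/173.

95/173


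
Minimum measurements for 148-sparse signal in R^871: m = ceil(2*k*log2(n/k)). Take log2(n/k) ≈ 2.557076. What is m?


log2(n/k) = log2(871/148) ≈ 2.557076.
2*k*log2(n/k) ≈ 2*148*2.557076 = 756.894496.
m = ceil(756.894496) = 757.

757


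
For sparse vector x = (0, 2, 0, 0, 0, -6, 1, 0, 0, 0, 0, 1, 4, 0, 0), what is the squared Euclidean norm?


Non-zero entries: [(1, 2), (5, -6), (6, 1), (11, 1), (12, 4)]
Squares: [4, 36, 1, 1, 16]
||x||_2^2 = sum = 58.

58


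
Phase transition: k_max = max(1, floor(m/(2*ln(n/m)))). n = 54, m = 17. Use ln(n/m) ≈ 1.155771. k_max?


n/m = 54/17.
ln(n/m) ≈ 1.155771.
2*ln(n/m) ≈ 2.311542.
m/(2*ln(n/m)) ≈ 17/2.311542 ≈ 7.3544.
floor = 7.
k_max = max(1, 7) = 7.

7


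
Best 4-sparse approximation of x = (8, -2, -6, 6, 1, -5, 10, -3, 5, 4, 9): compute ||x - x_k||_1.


Sorted |x_i| descending: [10, 9, 8, 6, 6, 5, 5, 4, 3, 2, 1]
Keep top 4: [10, 9, 8, 6]
Tail entries: [6, 5, 5, 4, 3, 2, 1]
L1 error = sum of tail = 26.

26


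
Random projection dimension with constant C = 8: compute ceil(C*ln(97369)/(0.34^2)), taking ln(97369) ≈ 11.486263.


ln(97369) ≈ 11.486263.
eps^2 = 0.34^2 = 0.1156.
C*ln(N)/eps^2 ≈ 8*11.486263/0.1156 ≈ 794.8971.
m = ceil(794.8971) = 795.

795


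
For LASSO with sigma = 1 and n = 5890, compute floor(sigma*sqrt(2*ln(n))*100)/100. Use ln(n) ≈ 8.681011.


ln(5890) ≈ 8.681011.
2*ln(n) ≈ 17.362022.
sqrt(2*ln(n)) ≈ sqrt(17.362022) ≈ 4.166776.
lambda ≈ 1*4.166776 = 4.166776.
floor(lambda*100)/100 = 4.16.

4.16


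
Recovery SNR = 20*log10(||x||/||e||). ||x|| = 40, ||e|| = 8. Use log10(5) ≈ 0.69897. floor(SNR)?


||x||/||e|| = 40/8 = 5.
log10(5) ≈ 0.69897.
20*log10(||x||/||e||) ≈ 20*0.69897 = 13.9794.
floor(13.9794) = 13.

13


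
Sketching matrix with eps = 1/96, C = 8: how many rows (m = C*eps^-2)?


1/eps = 96.
(1/eps)^2 = 9216.
m = 8*9216 = 73728.

73728


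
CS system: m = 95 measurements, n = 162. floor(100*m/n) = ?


100*m/n = 100*95/162 ≈ 58.642.
floor = 58.

58


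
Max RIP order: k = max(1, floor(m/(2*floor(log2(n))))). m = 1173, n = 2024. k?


floor(log2(2024)) = 10.
2*10 = 20.
m/(2*floor(log2(n))) = 1173/20 ≈ 58.65.
floor = 58.
k = max(1, 58) = 58.

58


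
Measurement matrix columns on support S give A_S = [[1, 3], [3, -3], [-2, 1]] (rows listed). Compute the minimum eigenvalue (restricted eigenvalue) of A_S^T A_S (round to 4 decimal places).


A_S^T A_S = [[14, -8], [-8, 19]].
trace = 33.
det = 202.
disc = trace^2 - 4*det = 1089 - 4*202 = 281.
sqrt(281) ≈ 16.763055.
lam_min = (33 - sqrt(281))/2 ≈ (33 - 16.763055)/2 = 8.1184725 ≈ 8.1185.

8.1185


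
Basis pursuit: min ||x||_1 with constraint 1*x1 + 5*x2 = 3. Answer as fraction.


Axis intercepts:
  x1 = 3, x2 = 0: L1 = 3
  x1 = 0, x2 = 3/5: L1 = 3/5
x* = (0, 3/5)
||x*||_1 = 3/5.

3/5


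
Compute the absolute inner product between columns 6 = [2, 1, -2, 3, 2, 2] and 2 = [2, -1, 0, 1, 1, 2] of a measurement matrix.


Inner product: 2*2 + 1*-1 + -2*0 + 3*1 + 2*1 + 2*2
Products: [4, -1, 0, 3, 2, 4]
Sum = 12.
|dot| = 12.

12


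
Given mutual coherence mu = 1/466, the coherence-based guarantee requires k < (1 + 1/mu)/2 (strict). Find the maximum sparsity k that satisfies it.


1/mu = 466.
1 + 1/mu = 467.
(1 + 1/mu)/2 = 233.5 is not an integer, so k_max = floor(233.5) = 233.

233


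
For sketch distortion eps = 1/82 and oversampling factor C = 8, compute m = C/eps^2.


1/eps = 82.
(1/eps)^2 = 6724.
m = 8*6724 = 53792.

53792


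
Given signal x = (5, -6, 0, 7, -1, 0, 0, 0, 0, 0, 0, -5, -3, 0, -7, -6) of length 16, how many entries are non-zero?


Non-zero positions: [0, 1, 3, 4, 11, 12, 14, 15].
Sparsity = 8.

8


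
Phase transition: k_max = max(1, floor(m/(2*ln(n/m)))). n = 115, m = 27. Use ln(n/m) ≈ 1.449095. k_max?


n/m = 115/27.
ln(n/m) ≈ 1.449095.
2*ln(n/m) ≈ 2.89819.
m/(2*ln(n/m)) ≈ 27/2.89819 ≈ 9.3162.
floor = 9.
k_max = max(1, 9) = 9.

9


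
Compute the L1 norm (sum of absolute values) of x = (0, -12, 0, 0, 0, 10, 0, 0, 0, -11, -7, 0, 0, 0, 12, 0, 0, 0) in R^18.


Non-zero entries: [(1, -12), (5, 10), (9, -11), (10, -7), (14, 12)]
Absolute values: [12, 10, 11, 7, 12]
||x||_1 = sum = 52.

52


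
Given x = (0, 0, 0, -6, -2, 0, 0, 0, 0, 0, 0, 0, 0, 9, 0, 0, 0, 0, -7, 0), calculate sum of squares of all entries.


Non-zero entries: [(3, -6), (4, -2), (13, 9), (18, -7)]
Squares: [36, 4, 81, 49]
||x||_2^2 = sum = 170.

170


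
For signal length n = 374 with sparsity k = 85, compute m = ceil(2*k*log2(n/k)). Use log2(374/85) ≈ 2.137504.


log2(n/k) = log2(374/85) ≈ 2.137504.
2*k*log2(n/k) ≈ 2*85*2.137504 = 363.37568.
m = ceil(363.37568) = 364.

364


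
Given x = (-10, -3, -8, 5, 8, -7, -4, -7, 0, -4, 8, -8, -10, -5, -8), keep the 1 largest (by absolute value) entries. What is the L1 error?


Sorted |x_i| descending: [10, 10, 8, 8, 8, 8, 8, 7, 7, 5, 5, 4, 4, 3, 0]
Keep top 1: [10]
Tail entries: [10, 8, 8, 8, 8, 8, 7, 7, 5, 5, 4, 4, 3, 0]
L1 error = sum of tail = 85.

85


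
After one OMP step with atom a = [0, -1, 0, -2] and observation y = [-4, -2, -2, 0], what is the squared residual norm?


a^T a = 5.
a^T y = 2.
coeff = 2/5 = 2/5.
||r||^2 = 116/5.

116/5


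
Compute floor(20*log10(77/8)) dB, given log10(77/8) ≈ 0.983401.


||x||/||e|| = 77/8.
log10(77/8) ≈ 0.983401.
20*log10(||x||/||e||) ≈ 20*0.983401 = 19.66802.
floor(19.66802) = 19.

19


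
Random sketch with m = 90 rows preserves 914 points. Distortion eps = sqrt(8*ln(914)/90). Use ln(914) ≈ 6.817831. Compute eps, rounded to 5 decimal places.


ln(914) ≈ 6.817831.
8*ln(N)/m ≈ 8*6.817831/90 ≈ 0.60602942.
eps = sqrt(0.60602942) ≈ 0.7784789 ≈ 0.77848.

0.77848


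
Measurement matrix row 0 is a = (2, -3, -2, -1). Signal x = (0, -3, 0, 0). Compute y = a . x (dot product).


Non-zero terms: ['-3*-3']
Products: [9]
y = sum = 9.

9


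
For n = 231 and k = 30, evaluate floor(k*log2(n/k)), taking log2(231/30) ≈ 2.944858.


log2(n/k) = log2(231/30) ≈ 2.944858.
k*log2(n/k) ≈ 30*2.944858 = 88.34574.
floor(88.34574) = 88.

88


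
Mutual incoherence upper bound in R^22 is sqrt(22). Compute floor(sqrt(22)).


4^2 = 16 <= 22 < 25 = 5^2, so 4 <= sqrt(22) < 5.
floor(sqrt(22)) = 4.

4


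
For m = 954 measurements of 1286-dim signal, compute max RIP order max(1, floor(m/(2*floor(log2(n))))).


floor(log2(1286)) = 10.
2*10 = 20.
m/(2*floor(log2(n))) = 954/20 ≈ 47.7.
floor = 47.
k = max(1, 47) = 47.

47


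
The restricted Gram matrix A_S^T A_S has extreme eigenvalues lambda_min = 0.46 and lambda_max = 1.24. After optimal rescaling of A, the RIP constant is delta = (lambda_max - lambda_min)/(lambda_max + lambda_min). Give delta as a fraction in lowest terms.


lambda_max - lambda_min = 1.24 - 0.46 = 0.78.
lambda_max + lambda_min = 1.24 + 0.46 = 1.70.
delta = 0.78/1.70 = 78/170 = 39/85.

39/85


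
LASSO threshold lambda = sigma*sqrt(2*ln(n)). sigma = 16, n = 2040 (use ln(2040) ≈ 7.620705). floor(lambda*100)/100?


ln(2040) ≈ 7.620705.
2*ln(n) ≈ 15.24141.
sqrt(2*ln(n)) ≈ sqrt(15.24141) ≈ 3.904025.
lambda ≈ 16*3.904025 = 62.4644.
floor(lambda*100)/100 = 62.46.

62.46


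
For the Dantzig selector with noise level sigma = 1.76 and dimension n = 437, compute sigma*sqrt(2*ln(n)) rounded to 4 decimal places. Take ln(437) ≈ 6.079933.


ln(437) ≈ 6.079933.
2*ln(n) ≈ 12.159866.
sqrt(2*ln(n)) ≈ sqrt(12.159866) ≈ 3.4871.
threshold ≈ 1.76*3.4871 = 6.137296 ≈ 6.1373.

6.1373


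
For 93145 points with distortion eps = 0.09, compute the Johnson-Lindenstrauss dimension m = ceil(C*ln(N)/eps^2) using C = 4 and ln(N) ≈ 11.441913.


ln(93145) ≈ 11.441913.
eps^2 = 0.09^2 = 0.0081.
C*ln(N)/eps^2 ≈ 4*11.441913/0.0081 ≈ 5650.3274.
m = ceil(5650.3274) = 5651.

5651


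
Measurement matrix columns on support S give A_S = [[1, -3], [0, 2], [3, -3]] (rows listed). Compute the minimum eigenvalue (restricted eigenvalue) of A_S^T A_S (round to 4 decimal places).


A_S^T A_S = [[10, -12], [-12, 22]].
trace = 32.
det = 76.
disc = trace^2 - 4*det = 1024 - 4*76 = 720.
sqrt(720) ≈ 26.832816.
lam_min = (32 - sqrt(720))/2 ≈ (32 - 26.832816)/2 = 2.583592 ≈ 2.5836.

2.5836


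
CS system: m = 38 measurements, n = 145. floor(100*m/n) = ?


100*m/n = 100*38/145 ≈ 26.2069.
floor = 26.

26


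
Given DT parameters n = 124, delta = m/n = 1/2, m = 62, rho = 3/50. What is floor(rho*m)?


m = 1/2*124 = 62.
rho = 3/50.
rho*m = 3/50*62 = 3.72.
k = floor(3.72) = 3.

3


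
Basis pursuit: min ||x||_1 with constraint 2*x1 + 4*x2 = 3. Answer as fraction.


Axis intercepts:
  x1 = 3/2, x2 = 0: L1 = 3/2
  x1 = 0, x2 = 3/4: L1 = 3/4
x* = (0, 3/4)
||x*||_1 = 3/4.

3/4


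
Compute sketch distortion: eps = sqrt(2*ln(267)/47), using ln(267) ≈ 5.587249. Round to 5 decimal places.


ln(267) ≈ 5.587249.
2*ln(N)/m ≈ 2*5.587249/47 ≈ 0.23775528.
eps = sqrt(0.23775528) ≈ 0.4876016 ≈ 0.48760.

0.48760


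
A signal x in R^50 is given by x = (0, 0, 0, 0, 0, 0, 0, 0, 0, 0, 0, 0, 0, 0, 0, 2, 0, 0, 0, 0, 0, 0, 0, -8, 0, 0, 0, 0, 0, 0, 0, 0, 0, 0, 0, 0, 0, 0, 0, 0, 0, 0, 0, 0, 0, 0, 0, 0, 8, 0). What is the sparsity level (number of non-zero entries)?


Non-zero positions: [15, 23, 48].
Sparsity = 3.

3


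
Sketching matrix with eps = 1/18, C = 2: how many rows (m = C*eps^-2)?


1/eps = 18.
(1/eps)^2 = 324.
m = 2*324 = 648.

648


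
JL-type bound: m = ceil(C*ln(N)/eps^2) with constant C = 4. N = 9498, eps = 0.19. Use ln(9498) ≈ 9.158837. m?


ln(9498) ≈ 9.158837.
eps^2 = 0.19^2 = 0.0361.
C*ln(N)/eps^2 ≈ 4*9.158837/0.0361 ≈ 1014.8296.
m = ceil(1014.8296) = 1015.

1015


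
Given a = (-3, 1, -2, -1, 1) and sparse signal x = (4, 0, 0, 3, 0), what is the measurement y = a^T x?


Non-zero terms: ['-3*4', '-1*3']
Products: [-12, -3]
y = sum = -15.

-15


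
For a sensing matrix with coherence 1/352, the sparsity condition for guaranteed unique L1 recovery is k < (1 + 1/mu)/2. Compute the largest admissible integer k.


1/mu = 352.
1 + 1/mu = 353.
(1 + 1/mu)/2 = 176.5 is not an integer, so k_max = floor(176.5) = 176.

176


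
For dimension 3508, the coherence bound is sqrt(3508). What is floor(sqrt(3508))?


59^2 = 3481 <= 3508 < 3600 = 60^2, so 59 <= sqrt(3508) < 60.
floor(sqrt(3508)) = 59.

59


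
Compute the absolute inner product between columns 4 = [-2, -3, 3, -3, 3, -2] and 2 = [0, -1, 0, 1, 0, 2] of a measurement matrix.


Inner product: -2*0 + -3*-1 + 3*0 + -3*1 + 3*0 + -2*2
Products: [0, 3, 0, -3, 0, -4]
Sum = -4.
|dot| = 4.

4


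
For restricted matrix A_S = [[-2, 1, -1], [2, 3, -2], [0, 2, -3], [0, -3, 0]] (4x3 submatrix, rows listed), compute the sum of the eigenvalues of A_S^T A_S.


Sum of eigenvalues of A_S^T A_S = trace(A_S^T A_S) = sum of squared column norms of A_S.
A_S^T A_S diagonal: [8, 23, 14].
trace = 8 + 23 + 14 = 45.

45


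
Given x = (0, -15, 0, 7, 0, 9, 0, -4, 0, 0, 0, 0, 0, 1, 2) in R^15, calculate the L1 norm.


Non-zero entries: [(1, -15), (3, 7), (5, 9), (7, -4), (13, 1), (14, 2)]
Absolute values: [15, 7, 9, 4, 1, 2]
||x||_1 = sum = 38.

38


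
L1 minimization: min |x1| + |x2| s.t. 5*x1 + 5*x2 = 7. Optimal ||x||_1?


Axis intercepts:
  x1 = 7/5, x2 = 0: L1 = 7/5
  x1 = 0, x2 = 7/5: L1 = 7/5
x* = (7/5, 0)
||x*||_1 = 7/5.

7/5


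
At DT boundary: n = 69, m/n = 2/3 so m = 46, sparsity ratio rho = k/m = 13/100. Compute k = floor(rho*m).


m = 2/3*69 = 46.
rho = 13/100.
rho*m = 13/100*46 = 5.98.
k = floor(5.98) = 5.

5


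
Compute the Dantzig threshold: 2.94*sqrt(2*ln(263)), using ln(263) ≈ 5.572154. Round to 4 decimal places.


ln(263) ≈ 5.572154.
2*ln(n) ≈ 11.144308.
sqrt(2*ln(n)) ≈ sqrt(11.144308) ≈ 3.338309.
threshold ≈ 2.94*3.338309 = 9.81462846 ≈ 9.8146.

9.8146


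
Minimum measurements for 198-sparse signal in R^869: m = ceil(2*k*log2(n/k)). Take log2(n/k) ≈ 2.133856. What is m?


log2(n/k) = log2(869/198) ≈ 2.133856.
2*k*log2(n/k) ≈ 2*198*2.133856 = 845.006976.
m = ceil(845.006976) = 846.

846


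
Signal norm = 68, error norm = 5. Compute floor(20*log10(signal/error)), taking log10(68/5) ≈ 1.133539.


||x||/||e|| = 68/5.
log10(68/5) ≈ 1.133539.
20*log10(||x||/||e||) ≈ 20*1.133539 = 22.67078.
floor(22.67078) = 22.

22


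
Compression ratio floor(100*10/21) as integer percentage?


100*m/n = 100*10/21 ≈ 47.619.
floor = 47.

47


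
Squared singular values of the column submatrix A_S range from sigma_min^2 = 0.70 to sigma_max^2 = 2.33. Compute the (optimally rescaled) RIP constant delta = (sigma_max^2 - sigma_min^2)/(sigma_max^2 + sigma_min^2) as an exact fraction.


lambda_max - lambda_min = 2.33 - 0.70 = 1.63.
lambda_max + lambda_min = 2.33 + 0.70 = 3.03.
delta = 1.63/3.03 = 163/303.

163/303


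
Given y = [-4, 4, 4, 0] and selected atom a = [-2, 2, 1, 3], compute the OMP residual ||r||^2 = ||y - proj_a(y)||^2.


a^T a = 18.
a^T y = 20.
coeff = 20/18 = 10/9.
||r||^2 = 232/9.

232/9


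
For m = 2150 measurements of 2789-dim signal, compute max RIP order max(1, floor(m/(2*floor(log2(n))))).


floor(log2(2789)) = 11.
2*11 = 22.
m/(2*floor(log2(n))) = 2150/22 ≈ 97.7273.
floor = 97.
k = max(1, 97) = 97.

97


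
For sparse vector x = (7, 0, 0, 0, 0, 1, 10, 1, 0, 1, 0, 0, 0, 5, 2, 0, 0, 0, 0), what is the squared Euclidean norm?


Non-zero entries: [(0, 7), (5, 1), (6, 10), (7, 1), (9, 1), (13, 5), (14, 2)]
Squares: [49, 1, 100, 1, 1, 25, 4]
||x||_2^2 = sum = 181.

181


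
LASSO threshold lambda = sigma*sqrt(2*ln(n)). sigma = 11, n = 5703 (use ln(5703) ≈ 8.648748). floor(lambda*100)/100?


ln(5703) ≈ 8.648748.
2*ln(n) ≈ 17.297496.
sqrt(2*ln(n)) ≈ sqrt(17.297496) ≈ 4.159026.
lambda ≈ 11*4.159026 = 45.749286.
floor(lambda*100)/100 = 45.74.

45.74


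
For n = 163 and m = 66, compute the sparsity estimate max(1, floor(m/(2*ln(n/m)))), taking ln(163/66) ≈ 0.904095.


n/m = 163/66.
ln(n/m) ≈ 0.904095.
2*ln(n/m) ≈ 1.80819.
m/(2*ln(n/m)) ≈ 66/1.80819 ≈ 36.5006.
floor = 36.
k_max = max(1, 36) = 36.

36


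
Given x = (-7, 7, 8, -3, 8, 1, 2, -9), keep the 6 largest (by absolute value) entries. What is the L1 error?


Sorted |x_i| descending: [9, 8, 8, 7, 7, 3, 2, 1]
Keep top 6: [9, 8, 8, 7, 7, 3]
Tail entries: [2, 1]
L1 error = sum of tail = 3.

3


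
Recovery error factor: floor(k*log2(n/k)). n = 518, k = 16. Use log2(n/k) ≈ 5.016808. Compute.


log2(n/k) = log2(518/16) ≈ 5.016808.
k*log2(n/k) ≈ 16*5.016808 = 80.268928.
floor(80.268928) = 80.

80


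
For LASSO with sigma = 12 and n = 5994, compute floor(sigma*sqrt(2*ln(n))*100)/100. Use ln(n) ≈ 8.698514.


ln(5994) ≈ 8.698514.
2*ln(n) ≈ 17.397028.
sqrt(2*ln(n)) ≈ sqrt(17.397028) ≈ 4.170974.
lambda ≈ 12*4.170974 = 50.051688.
floor(lambda*100)/100 = 50.05.

50.05


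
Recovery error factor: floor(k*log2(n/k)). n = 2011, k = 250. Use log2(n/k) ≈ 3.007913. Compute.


log2(n/k) = log2(2011/250) ≈ 3.007913.
k*log2(n/k) ≈ 250*3.007913 = 751.97825.
floor(751.97825) = 751.

751


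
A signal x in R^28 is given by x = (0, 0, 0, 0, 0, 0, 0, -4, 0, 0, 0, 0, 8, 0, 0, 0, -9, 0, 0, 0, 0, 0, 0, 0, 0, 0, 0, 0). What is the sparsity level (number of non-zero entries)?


Non-zero positions: [7, 12, 16].
Sparsity = 3.

3


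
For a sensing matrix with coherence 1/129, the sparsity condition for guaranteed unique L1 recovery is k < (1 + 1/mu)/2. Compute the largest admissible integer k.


1/mu = 129.
1 + 1/mu = 130.
(1 + 1/mu)/2 = 65 is an integer and the inequality is strict, so k_max = 65 - 1 = 64.

64


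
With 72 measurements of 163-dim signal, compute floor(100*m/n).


100*m/n = 100*72/163 ≈ 44.1718.
floor = 44.

44


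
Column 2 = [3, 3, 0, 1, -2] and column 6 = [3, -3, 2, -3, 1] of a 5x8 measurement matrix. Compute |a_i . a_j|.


Inner product: 3*3 + 3*-3 + 0*2 + 1*-3 + -2*1
Products: [9, -9, 0, -3, -2]
Sum = -5.
|dot| = 5.

5


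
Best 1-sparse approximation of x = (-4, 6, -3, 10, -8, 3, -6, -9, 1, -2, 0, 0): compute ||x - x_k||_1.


Sorted |x_i| descending: [10, 9, 8, 6, 6, 4, 3, 3, 2, 1, 0, 0]
Keep top 1: [10]
Tail entries: [9, 8, 6, 6, 4, 3, 3, 2, 1, 0, 0]
L1 error = sum of tail = 42.

42


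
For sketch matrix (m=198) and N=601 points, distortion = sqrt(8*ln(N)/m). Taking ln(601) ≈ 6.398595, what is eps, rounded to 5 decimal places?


ln(601) ≈ 6.398595.
8*ln(N)/m ≈ 8*6.398595/198 ≈ 0.25852909.
eps = sqrt(0.25852909) ≈ 0.5084576 ≈ 0.50846.

0.50846


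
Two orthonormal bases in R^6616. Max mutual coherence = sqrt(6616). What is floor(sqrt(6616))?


81^2 = 6561 <= 6616 < 6724 = 82^2, so 81 <= sqrt(6616) < 82.
floor(sqrt(6616)) = 81.

81


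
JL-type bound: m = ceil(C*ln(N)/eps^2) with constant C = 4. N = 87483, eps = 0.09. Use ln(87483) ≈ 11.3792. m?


ln(87483) ≈ 11.3792.
eps^2 = 0.09^2 = 0.0081.
C*ln(N)/eps^2 ≈ 4*11.3792/0.0081 ≈ 5619.358.
m = ceil(5619.358) = 5620.

5620


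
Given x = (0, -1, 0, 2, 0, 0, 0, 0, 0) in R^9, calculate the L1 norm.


Non-zero entries: [(1, -1), (3, 2)]
Absolute values: [1, 2]
||x||_1 = sum = 3.

3


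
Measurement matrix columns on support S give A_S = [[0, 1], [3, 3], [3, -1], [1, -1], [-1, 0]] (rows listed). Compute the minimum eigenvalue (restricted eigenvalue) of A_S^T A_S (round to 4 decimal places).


A_S^T A_S = [[20, 5], [5, 12]].
trace = 32.
det = 215.
disc = trace^2 - 4*det = 1024 - 4*215 = 164.
sqrt(164) ≈ 12.806248.
lam_min = (32 - sqrt(164))/2 ≈ (32 - 12.806248)/2 = 9.596876 ≈ 9.5969.

9.5969


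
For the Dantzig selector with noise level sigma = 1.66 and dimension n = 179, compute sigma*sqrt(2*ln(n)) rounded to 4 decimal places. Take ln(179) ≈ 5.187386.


ln(179) ≈ 5.187386.
2*ln(n) ≈ 10.374772.
sqrt(2*ln(n)) ≈ sqrt(10.374772) ≈ 3.220989.
threshold ≈ 1.66*3.220989 = 5.34684174 ≈ 5.3468.

5.3468


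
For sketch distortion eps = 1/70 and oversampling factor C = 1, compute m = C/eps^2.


1/eps = 70.
(1/eps)^2 = 4900.
m = 1*4900 = 4900.

4900


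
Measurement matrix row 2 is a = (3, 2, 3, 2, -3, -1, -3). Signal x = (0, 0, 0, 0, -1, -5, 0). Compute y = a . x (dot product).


Non-zero terms: ['-3*-1', '-1*-5']
Products: [3, 5]
y = sum = 8.

8


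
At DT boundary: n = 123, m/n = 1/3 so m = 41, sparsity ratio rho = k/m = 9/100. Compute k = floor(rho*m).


m = 1/3*123 = 41.
rho = 9/100.
rho*m = 9/100*41 = 3.69.
k = floor(3.69) = 3.

3


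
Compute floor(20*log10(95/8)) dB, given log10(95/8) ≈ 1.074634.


||x||/||e|| = 95/8.
log10(95/8) ≈ 1.074634.
20*log10(||x||/||e||) ≈ 20*1.074634 = 21.49268.
floor(21.49268) = 21.

21


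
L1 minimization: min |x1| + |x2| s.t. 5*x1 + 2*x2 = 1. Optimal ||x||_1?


Axis intercepts:
  x1 = 1/5, x2 = 0: L1 = 1/5
  x1 = 0, x2 = 1/2: L1 = 1/2
x* = (1/5, 0)
||x*||_1 = 1/5.

1/5


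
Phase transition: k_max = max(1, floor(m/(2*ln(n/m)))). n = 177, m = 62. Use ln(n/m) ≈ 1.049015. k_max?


n/m = 177/62.
ln(n/m) ≈ 1.049015.
2*ln(n/m) ≈ 2.09803.
m/(2*ln(n/m)) ≈ 62/2.09803 ≈ 29.5515.
floor = 29.
k_max = max(1, 29) = 29.

29


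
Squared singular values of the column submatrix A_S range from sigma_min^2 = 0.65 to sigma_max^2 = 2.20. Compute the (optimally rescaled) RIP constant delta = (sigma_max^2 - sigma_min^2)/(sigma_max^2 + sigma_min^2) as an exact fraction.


lambda_max - lambda_min = 2.20 - 0.65 = 1.55.
lambda_max + lambda_min = 2.20 + 0.65 = 2.85.
delta = 1.55/2.85 = 155/285 = 31/57.

31/57


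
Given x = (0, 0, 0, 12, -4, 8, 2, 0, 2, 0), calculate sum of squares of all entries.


Non-zero entries: [(3, 12), (4, -4), (5, 8), (6, 2), (8, 2)]
Squares: [144, 16, 64, 4, 4]
||x||_2^2 = sum = 232.

232


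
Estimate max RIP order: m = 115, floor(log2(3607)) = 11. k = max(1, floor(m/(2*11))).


floor(log2(3607)) = 11.
2*11 = 22.
m/(2*floor(log2(n))) = 115/22 ≈ 5.2273.
floor = 5.
k = max(1, 5) = 5.

5


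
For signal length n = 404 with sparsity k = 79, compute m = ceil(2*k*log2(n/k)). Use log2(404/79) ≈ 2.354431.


log2(n/k) = log2(404/79) ≈ 2.354431.
2*k*log2(n/k) ≈ 2*79*2.354431 = 372.000098.
m = ceil(372.000098) = 373.

373


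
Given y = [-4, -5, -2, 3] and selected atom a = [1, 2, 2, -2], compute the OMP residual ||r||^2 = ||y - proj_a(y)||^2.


a^T a = 13.
a^T y = -24.
coeff = -24/13 = -24/13.
||r||^2 = 126/13.

126/13


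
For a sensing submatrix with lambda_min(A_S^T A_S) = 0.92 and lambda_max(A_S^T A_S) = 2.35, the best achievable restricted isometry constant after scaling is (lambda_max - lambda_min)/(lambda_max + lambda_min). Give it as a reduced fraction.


lambda_max - lambda_min = 2.35 - 0.92 = 1.43.
lambda_max + lambda_min = 2.35 + 0.92 = 3.27.
delta = 1.43/3.27 = 143/327.

143/327


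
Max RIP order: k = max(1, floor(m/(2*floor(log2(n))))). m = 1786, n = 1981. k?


floor(log2(1981)) = 10.
2*10 = 20.
m/(2*floor(log2(n))) = 1786/20 ≈ 89.3.
floor = 89.
k = max(1, 89) = 89.

89


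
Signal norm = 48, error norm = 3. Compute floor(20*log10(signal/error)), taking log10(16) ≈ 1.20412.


||x||/||e|| = 48/3 = 16.
log10(16) ≈ 1.20412.
20*log10(||x||/||e||) ≈ 20*1.20412 = 24.0824.
floor(24.0824) = 24.

24


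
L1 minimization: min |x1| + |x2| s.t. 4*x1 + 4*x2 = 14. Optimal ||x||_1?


Axis intercepts:
  x1 = 7/2, x2 = 0: L1 = 7/2
  x1 = 0, x2 = 7/2: L1 = 7/2
x* = (7/2, 0)
||x*||_1 = 7/2.

7/2


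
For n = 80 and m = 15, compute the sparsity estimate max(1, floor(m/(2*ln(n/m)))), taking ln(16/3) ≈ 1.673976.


n/m = 80/15 = 16/3.
ln(n/m) ≈ 1.673976.
2*ln(n/m) ≈ 3.347952.
m/(2*ln(n/m)) ≈ 15/3.347952 ≈ 4.4804.
floor = 4.
k_max = max(1, 4) = 4.

4


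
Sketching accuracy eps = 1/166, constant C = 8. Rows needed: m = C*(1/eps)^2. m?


1/eps = 166.
(1/eps)^2 = 27556.
m = 8*27556 = 220448.

220448


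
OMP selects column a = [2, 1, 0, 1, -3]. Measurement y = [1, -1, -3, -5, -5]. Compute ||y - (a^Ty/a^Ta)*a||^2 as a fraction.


a^T a = 15.
a^T y = 11.
coeff = 11/15 = 11/15.
||r||^2 = 794/15.

794/15


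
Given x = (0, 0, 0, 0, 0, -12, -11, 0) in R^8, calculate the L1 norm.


Non-zero entries: [(5, -12), (6, -11)]
Absolute values: [12, 11]
||x||_1 = sum = 23.

23


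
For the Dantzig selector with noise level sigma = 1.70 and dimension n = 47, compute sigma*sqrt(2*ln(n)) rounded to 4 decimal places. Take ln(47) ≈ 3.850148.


ln(47) ≈ 3.850148.
2*ln(n) ≈ 7.700296.
sqrt(2*ln(n)) ≈ sqrt(7.700296) ≈ 2.774941.
threshold ≈ 1.70*2.774941 = 4.7173997 ≈ 4.7174.

4.7174


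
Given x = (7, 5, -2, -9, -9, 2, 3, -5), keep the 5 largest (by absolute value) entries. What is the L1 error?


Sorted |x_i| descending: [9, 9, 7, 5, 5, 3, 2, 2]
Keep top 5: [9, 9, 7, 5, 5]
Tail entries: [3, 2, 2]
L1 error = sum of tail = 7.

7


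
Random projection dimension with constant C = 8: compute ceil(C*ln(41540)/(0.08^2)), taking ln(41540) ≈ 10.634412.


ln(41540) ≈ 10.634412.
eps^2 = 0.08^2 = 0.0064.
C*ln(N)/eps^2 ≈ 8*10.634412/0.0064 ≈ 13293.015.
m = ceil(13293.015) = 13294.

13294


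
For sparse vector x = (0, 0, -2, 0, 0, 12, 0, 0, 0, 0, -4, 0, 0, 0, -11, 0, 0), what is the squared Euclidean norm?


Non-zero entries: [(2, -2), (5, 12), (10, -4), (14, -11)]
Squares: [4, 144, 16, 121]
||x||_2^2 = sum = 285.

285


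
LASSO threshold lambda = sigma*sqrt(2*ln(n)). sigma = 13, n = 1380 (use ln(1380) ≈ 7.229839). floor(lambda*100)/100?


ln(1380) ≈ 7.229839.
2*ln(n) ≈ 14.459678.
sqrt(2*ln(n)) ≈ sqrt(14.459678) ≈ 3.802588.
lambda ≈ 13*3.802588 = 49.433644.
floor(lambda*100)/100 = 49.43.

49.43


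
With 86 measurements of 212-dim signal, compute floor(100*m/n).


100*m/n = 100*86/212 ≈ 40.566.
floor = 40.

40


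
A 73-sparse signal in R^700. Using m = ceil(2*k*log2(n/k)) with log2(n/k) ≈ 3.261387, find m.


log2(n/k) = log2(700/73) ≈ 3.261387.
2*k*log2(n/k) ≈ 2*73*3.261387 = 476.162502.
m = ceil(476.162502) = 477.

477


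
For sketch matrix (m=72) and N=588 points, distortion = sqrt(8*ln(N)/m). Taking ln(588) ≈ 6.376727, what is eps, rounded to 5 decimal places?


ln(588) ≈ 6.376727.
8*ln(N)/m ≈ 8*6.376727/72 ≈ 0.70852522.
eps = sqrt(0.70852522) ≈ 0.8417394 ≈ 0.84174.

0.84174


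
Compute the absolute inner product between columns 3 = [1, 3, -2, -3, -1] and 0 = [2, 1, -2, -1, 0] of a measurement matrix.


Inner product: 1*2 + 3*1 + -2*-2 + -3*-1 + -1*0
Products: [2, 3, 4, 3, 0]
Sum = 12.
|dot| = 12.

12


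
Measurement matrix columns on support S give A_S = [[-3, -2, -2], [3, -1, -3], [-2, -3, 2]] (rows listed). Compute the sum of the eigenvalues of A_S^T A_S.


Sum of eigenvalues of A_S^T A_S = trace(A_S^T A_S) = sum of squared column norms of A_S.
A_S^T A_S diagonal: [22, 14, 17].
trace = 22 + 14 + 17 = 53.

53


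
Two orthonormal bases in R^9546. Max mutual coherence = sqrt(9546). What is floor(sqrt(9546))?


97^2 = 9409 <= 9546 < 9604 = 98^2, so 97 <= sqrt(9546) < 98.
floor(sqrt(9546)) = 97.

97


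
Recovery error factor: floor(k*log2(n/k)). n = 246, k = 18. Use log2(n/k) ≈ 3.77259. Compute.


log2(n/k) = log2(246/18) ≈ 3.77259.
k*log2(n/k) ≈ 18*3.77259 = 67.90662.
floor(67.90662) = 67.

67


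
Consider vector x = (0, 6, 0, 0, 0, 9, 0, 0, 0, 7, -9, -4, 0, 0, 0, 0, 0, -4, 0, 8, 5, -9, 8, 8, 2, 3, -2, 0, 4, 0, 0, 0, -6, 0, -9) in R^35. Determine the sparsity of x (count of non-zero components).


Non-zero positions: [1, 5, 9, 10, 11, 17, 19, 20, 21, 22, 23, 24, 25, 26, 28, 32, 34].
Sparsity = 17.

17


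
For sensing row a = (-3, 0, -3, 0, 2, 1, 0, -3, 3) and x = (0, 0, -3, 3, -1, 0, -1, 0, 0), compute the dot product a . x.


Non-zero terms: ['-3*-3', '0*3', '2*-1', '0*-1']
Products: [9, 0, -2, 0]
y = sum = 7.

7


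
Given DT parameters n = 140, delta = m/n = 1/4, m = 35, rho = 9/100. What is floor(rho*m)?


m = 1/4*140 = 35.
rho = 9/100.
rho*m = 9/100*35 = 3.15.
k = floor(3.15) = 3.

3


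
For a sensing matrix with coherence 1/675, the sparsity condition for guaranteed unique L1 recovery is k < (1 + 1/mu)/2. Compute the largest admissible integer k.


1/mu = 675.
1 + 1/mu = 676.
(1 + 1/mu)/2 = 338 is an integer and the inequality is strict, so k_max = 338 - 1 = 337.

337


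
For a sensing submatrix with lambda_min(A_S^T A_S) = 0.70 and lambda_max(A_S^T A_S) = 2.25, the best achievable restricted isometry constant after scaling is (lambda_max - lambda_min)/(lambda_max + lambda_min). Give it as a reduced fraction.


lambda_max - lambda_min = 2.25 - 0.70 = 1.55.
lambda_max + lambda_min = 2.25 + 0.70 = 2.95.
delta = 1.55/2.95 = 155/295 = 31/59.

31/59


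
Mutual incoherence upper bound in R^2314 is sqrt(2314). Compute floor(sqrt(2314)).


48^2 = 2304 <= 2314 < 2401 = 49^2, so 48 <= sqrt(2314) < 49.
floor(sqrt(2314)) = 48.

48


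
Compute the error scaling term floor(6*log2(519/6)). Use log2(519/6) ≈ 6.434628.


log2(n/k) = log2(519/6) ≈ 6.434628.
k*log2(n/k) ≈ 6*6.434628 = 38.607768.
floor(38.607768) = 38.

38


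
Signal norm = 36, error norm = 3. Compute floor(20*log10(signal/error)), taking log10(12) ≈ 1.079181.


||x||/||e|| = 36/3 = 12.
log10(12) ≈ 1.079181.
20*log10(||x||/||e||) ≈ 20*1.079181 = 21.58362.
floor(21.58362) = 21.

21


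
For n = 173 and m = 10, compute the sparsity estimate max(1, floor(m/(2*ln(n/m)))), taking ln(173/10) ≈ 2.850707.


n/m = 173/10.
ln(n/m) ≈ 2.850707.
2*ln(n/m) ≈ 5.701414.
m/(2*ln(n/m)) ≈ 10/5.701414 ≈ 1.754.
floor = 1.
k_max = max(1, 1) = 1.

1


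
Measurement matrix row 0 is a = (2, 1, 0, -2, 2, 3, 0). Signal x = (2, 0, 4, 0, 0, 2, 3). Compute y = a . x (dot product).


Non-zero terms: ['2*2', '0*4', '3*2', '0*3']
Products: [4, 0, 6, 0]
y = sum = 10.

10


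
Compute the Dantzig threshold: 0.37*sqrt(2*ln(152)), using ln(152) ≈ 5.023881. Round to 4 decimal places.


ln(152) ≈ 5.023881.
2*ln(n) ≈ 10.047762.
sqrt(2*ln(n)) ≈ sqrt(10.047762) ≈ 3.16982.
threshold ≈ 0.37*3.16982 = 1.1728334 ≈ 1.1728.

1.1728


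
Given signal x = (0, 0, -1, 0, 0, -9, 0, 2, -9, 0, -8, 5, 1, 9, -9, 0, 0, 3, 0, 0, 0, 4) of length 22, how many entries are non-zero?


Non-zero positions: [2, 5, 7, 8, 10, 11, 12, 13, 14, 17, 21].
Sparsity = 11.

11


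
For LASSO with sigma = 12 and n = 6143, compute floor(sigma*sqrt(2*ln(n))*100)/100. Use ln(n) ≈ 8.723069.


ln(6143) ≈ 8.723069.
2*ln(n) ≈ 17.446138.
sqrt(2*ln(n)) ≈ sqrt(17.446138) ≈ 4.176857.
lambda ≈ 12*4.176857 = 50.122284.
floor(lambda*100)/100 = 50.12.

50.12


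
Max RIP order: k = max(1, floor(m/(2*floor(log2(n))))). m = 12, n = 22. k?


floor(log2(22)) = 4.
2*4 = 8.
m/(2*floor(log2(n))) = 12/8 ≈ 1.5.
floor = 1.
k = max(1, 1) = 1.

1


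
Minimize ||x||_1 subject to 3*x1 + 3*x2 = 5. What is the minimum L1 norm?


Axis intercepts:
  x1 = 5/3, x2 = 0: L1 = 5/3
  x1 = 0, x2 = 5/3: L1 = 5/3
x* = (5/3, 0)
||x*||_1 = 5/3.

5/3


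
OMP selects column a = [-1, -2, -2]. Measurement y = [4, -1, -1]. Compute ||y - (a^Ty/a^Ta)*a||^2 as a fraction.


a^T a = 9.
a^T y = 0.
coeff = 0/9 = 0.
||r||^2 = 18.

18


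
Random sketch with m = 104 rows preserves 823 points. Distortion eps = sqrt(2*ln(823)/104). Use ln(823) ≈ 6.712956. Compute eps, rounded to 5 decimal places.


ln(823) ≈ 6.712956.
2*ln(N)/m ≈ 2*6.712956/104 ≈ 0.12909531.
eps = sqrt(0.12909531) ≈ 0.3592984 ≈ 0.35930.

0.35930


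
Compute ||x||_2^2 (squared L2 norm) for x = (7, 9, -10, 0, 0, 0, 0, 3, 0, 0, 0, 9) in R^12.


Non-zero entries: [(0, 7), (1, 9), (2, -10), (7, 3), (11, 9)]
Squares: [49, 81, 100, 9, 81]
||x||_2^2 = sum = 320.

320


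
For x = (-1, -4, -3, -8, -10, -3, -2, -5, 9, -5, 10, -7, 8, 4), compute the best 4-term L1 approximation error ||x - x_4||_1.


Sorted |x_i| descending: [10, 10, 9, 8, 8, 7, 5, 5, 4, 4, 3, 3, 2, 1]
Keep top 4: [10, 10, 9, 8]
Tail entries: [8, 7, 5, 5, 4, 4, 3, 3, 2, 1]
L1 error = sum of tail = 42.

42


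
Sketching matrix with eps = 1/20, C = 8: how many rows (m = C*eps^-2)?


1/eps = 20.
(1/eps)^2 = 400.
m = 8*400 = 3200.

3200


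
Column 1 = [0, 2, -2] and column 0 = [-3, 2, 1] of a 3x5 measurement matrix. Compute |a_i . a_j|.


Inner product: 0*-3 + 2*2 + -2*1
Products: [0, 4, -2]
Sum = 2.
|dot| = 2.

2


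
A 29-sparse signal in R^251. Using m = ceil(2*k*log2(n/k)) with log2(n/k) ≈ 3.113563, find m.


log2(n/k) = log2(251/29) ≈ 3.113563.
2*k*log2(n/k) ≈ 2*29*3.113563 = 180.586654.
m = ceil(180.586654) = 181.

181


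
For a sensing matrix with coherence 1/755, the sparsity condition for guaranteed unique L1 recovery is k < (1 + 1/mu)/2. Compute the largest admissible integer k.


1/mu = 755.
1 + 1/mu = 756.
(1 + 1/mu)/2 = 378 is an integer and the inequality is strict, so k_max = 378 - 1 = 377.

377


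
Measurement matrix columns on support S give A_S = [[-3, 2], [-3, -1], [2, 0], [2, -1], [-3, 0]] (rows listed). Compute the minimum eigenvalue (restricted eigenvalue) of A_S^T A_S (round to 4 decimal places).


A_S^T A_S = [[35, -5], [-5, 6]].
trace = 41.
det = 185.
disc = trace^2 - 4*det = 1681 - 4*185 = 941.
sqrt(941) ≈ 30.675723.
lam_min = (41 - sqrt(941))/2 ≈ (41 - 30.675723)/2 = 5.1621385 ≈ 5.1621.

5.1621


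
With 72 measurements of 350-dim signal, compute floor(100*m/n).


100*m/n = 100*72/350 ≈ 20.5714.
floor = 20.

20


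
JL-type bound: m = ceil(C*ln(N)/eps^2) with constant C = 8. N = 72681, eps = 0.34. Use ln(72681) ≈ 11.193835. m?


ln(72681) ≈ 11.193835.
eps^2 = 0.34^2 = 0.1156.
C*ln(N)/eps^2 ≈ 8*11.193835/0.1156 ≈ 774.6599.
m = ceil(774.6599) = 775.

775


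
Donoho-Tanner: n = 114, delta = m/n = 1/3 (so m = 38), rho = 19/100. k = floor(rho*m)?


m = 1/3*114 = 38.
rho = 19/100.
rho*m = 19/100*38 = 7.22.
k = floor(7.22) = 7.

7


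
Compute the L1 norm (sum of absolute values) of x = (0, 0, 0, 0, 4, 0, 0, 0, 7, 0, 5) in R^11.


Non-zero entries: [(4, 4), (8, 7), (10, 5)]
Absolute values: [4, 7, 5]
||x||_1 = sum = 16.

16


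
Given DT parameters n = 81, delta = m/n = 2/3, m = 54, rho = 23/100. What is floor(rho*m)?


m = 2/3*81 = 54.
rho = 23/100.
rho*m = 23/100*54 = 12.42.
k = floor(12.42) = 12.

12


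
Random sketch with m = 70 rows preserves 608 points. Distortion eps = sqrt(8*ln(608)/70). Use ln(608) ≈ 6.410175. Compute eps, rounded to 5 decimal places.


ln(608) ≈ 6.410175.
8*ln(N)/m ≈ 8*6.410175/70 ≈ 0.73259143.
eps = sqrt(0.73259143) ≈ 0.8559156 ≈ 0.85592.

0.85592


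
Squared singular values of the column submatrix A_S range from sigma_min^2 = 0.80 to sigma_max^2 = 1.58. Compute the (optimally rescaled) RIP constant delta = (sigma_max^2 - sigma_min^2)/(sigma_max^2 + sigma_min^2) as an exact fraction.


lambda_max - lambda_min = 1.58 - 0.80 = 0.78.
lambda_max + lambda_min = 1.58 + 0.80 = 2.38.
delta = 0.78/2.38 = 78/238 = 39/119.

39/119


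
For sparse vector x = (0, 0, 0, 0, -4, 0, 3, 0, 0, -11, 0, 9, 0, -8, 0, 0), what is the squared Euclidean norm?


Non-zero entries: [(4, -4), (6, 3), (9, -11), (11, 9), (13, -8)]
Squares: [16, 9, 121, 81, 64]
||x||_2^2 = sum = 291.

291


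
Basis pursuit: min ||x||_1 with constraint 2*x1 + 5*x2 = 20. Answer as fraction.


Axis intercepts:
  x1 = 10, x2 = 0: L1 = 10
  x1 = 0, x2 = 4: L1 = 4
x* = (0, 4)
||x*||_1 = 4.

4


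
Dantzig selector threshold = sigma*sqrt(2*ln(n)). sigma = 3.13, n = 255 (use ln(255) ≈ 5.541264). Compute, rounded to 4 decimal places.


ln(255) ≈ 5.541264.
2*ln(n) ≈ 11.082528.
sqrt(2*ln(n)) ≈ sqrt(11.082528) ≈ 3.329043.
threshold ≈ 3.13*3.329043 = 10.41990459 ≈ 10.4199.

10.4199


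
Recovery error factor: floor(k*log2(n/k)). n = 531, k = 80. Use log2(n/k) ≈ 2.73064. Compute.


log2(n/k) = log2(531/80) ≈ 2.73064.
k*log2(n/k) ≈ 80*2.73064 = 218.4512.
floor(218.4512) = 218.

218


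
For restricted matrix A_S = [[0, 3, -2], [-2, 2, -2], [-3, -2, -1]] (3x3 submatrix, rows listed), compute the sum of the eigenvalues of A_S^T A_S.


Sum of eigenvalues of A_S^T A_S = trace(A_S^T A_S) = sum of squared column norms of A_S.
A_S^T A_S diagonal: [13, 17, 9].
trace = 13 + 17 + 9 = 39.

39


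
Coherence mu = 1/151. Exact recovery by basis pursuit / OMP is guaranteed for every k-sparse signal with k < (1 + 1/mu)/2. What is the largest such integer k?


1/mu = 151.
1 + 1/mu = 152.
(1 + 1/mu)/2 = 76 is an integer and the inequality is strict, so k_max = 76 - 1 = 75.

75


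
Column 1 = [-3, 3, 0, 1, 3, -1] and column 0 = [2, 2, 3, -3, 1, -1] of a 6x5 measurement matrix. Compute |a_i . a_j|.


Inner product: -3*2 + 3*2 + 0*3 + 1*-3 + 3*1 + -1*-1
Products: [-6, 6, 0, -3, 3, 1]
Sum = 1.
|dot| = 1.

1


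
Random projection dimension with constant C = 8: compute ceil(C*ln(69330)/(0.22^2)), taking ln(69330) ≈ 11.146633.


ln(69330) ≈ 11.146633.
eps^2 = 0.22^2 = 0.0484.
C*ln(N)/eps^2 ≈ 8*11.146633/0.0484 ≈ 1842.4187.
m = ceil(1842.4187) = 1843.

1843


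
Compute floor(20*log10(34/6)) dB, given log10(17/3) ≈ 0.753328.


||x||/||e|| = 34/6 = 17/3.
log10(17/3) ≈ 0.753328.
20*log10(||x||/||e||) ≈ 20*0.753328 = 15.06656.
floor(15.06656) = 15.

15


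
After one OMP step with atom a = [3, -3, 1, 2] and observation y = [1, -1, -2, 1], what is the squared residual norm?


a^T a = 23.
a^T y = 6.
coeff = 6/23 = 6/23.
||r||^2 = 125/23.

125/23


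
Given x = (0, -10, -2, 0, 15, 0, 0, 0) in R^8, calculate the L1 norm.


Non-zero entries: [(1, -10), (2, -2), (4, 15)]
Absolute values: [10, 2, 15]
||x||_1 = sum = 27.

27


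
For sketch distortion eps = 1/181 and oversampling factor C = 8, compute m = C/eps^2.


1/eps = 181.
(1/eps)^2 = 32761.
m = 8*32761 = 262088.

262088


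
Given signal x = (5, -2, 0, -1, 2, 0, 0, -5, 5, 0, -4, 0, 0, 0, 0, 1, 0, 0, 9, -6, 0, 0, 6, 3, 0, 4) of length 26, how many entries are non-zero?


Non-zero positions: [0, 1, 3, 4, 7, 8, 10, 15, 18, 19, 22, 23, 25].
Sparsity = 13.

13


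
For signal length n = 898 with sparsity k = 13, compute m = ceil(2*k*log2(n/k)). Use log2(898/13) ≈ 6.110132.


log2(n/k) = log2(898/13) ≈ 6.110132.
2*k*log2(n/k) ≈ 2*13*6.110132 = 158.863432.
m = ceil(158.863432) = 159.

159


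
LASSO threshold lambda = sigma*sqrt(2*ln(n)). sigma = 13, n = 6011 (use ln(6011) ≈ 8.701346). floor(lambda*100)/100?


ln(6011) ≈ 8.701346.
2*ln(n) ≈ 17.402692.
sqrt(2*ln(n)) ≈ sqrt(17.402692) ≈ 4.171653.
lambda ≈ 13*4.171653 = 54.231489.
floor(lambda*100)/100 = 54.23.

54.23


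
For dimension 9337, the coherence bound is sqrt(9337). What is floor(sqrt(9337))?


96^2 = 9216 <= 9337 < 9409 = 97^2, so 96 <= sqrt(9337) < 97.
floor(sqrt(9337)) = 96.

96


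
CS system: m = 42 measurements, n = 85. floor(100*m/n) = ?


100*m/n = 100*42/85 ≈ 49.4118.
floor = 49.

49


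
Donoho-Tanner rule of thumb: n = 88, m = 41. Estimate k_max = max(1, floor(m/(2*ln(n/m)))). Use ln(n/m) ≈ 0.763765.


n/m = 88/41.
ln(n/m) ≈ 0.763765.
2*ln(n/m) ≈ 1.52753.
m/(2*ln(n/m)) ≈ 41/1.52753 ≈ 26.8407.
floor = 26.
k_max = max(1, 26) = 26.

26


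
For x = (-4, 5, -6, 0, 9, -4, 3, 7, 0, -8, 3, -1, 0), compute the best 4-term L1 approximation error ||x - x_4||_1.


Sorted |x_i| descending: [9, 8, 7, 6, 5, 4, 4, 3, 3, 1, 0, 0, 0]
Keep top 4: [9, 8, 7, 6]
Tail entries: [5, 4, 4, 3, 3, 1, 0, 0, 0]
L1 error = sum of tail = 20.

20


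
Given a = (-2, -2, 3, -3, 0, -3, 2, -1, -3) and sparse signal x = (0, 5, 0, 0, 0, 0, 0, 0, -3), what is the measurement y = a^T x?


Non-zero terms: ['-2*5', '-3*-3']
Products: [-10, 9]
y = sum = -1.

-1


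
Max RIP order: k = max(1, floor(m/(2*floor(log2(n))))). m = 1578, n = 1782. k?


floor(log2(1782)) = 10.
2*10 = 20.
m/(2*floor(log2(n))) = 1578/20 ≈ 78.9.
floor = 78.
k = max(1, 78) = 78.

78


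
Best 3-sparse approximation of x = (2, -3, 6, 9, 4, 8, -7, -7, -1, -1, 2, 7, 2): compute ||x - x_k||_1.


Sorted |x_i| descending: [9, 8, 7, 7, 7, 6, 4, 3, 2, 2, 2, 1, 1]
Keep top 3: [9, 8, 7]
Tail entries: [7, 7, 6, 4, 3, 2, 2, 2, 1, 1]
L1 error = sum of tail = 35.

35


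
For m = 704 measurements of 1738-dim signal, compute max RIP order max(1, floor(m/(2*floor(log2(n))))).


floor(log2(1738)) = 10.
2*10 = 20.
m/(2*floor(log2(n))) = 704/20 ≈ 35.2.
floor = 35.
k = max(1, 35) = 35.

35
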